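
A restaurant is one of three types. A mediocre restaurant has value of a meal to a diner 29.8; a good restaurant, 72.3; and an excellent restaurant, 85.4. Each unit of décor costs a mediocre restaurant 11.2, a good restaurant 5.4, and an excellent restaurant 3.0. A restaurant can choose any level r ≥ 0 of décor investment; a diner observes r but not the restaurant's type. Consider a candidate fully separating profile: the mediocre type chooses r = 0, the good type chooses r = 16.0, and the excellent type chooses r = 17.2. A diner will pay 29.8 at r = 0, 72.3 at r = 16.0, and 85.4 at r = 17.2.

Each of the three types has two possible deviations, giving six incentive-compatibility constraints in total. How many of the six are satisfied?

4

Mediocre (own payoff 29.8): to r=16.0 gives 72.3 − 11.2×16.0 = -106.9 → no gain ✓; to r=17.2 gives 85.4 − 11.2×17.2 = -107.24 → no gain ✓.
Excellent (own payoff 85.4 − 3.0×17.2 = 33.8): to r=0 gives 29.8 → no gain ✓; to r=16.0 gives 72.3 − 3.0×16.0 = 24.3 → no gain ✓.
Good (own payoff 72.3 − 5.4×16.0 = -14.1): to r=0 gives 29.8 → profitable ✗; to r=17.2 gives 85.4 − 5.4×17.2 = -7.48 → profitable ✗.
4 of the 6 constraints hold; not an equilibrium.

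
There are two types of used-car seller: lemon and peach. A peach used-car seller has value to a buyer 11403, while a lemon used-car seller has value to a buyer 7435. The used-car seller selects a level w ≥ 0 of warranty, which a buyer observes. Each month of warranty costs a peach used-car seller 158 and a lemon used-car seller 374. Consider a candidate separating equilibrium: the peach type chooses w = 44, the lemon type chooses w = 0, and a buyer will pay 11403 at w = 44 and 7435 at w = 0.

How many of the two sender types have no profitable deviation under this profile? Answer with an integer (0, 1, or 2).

Lemon type: stay at 0 → 7435; mimic → 11403 − 374 × 44 = -5053. IC holds (7435 ≥ -5053).
Peach type: signal → 11403 − 158 × 44 = 4451; deviate to 0 → 7435. IC fails (4451 < 7435).
1 of 2 constraints hold, so this profile is not an equilibrium.

1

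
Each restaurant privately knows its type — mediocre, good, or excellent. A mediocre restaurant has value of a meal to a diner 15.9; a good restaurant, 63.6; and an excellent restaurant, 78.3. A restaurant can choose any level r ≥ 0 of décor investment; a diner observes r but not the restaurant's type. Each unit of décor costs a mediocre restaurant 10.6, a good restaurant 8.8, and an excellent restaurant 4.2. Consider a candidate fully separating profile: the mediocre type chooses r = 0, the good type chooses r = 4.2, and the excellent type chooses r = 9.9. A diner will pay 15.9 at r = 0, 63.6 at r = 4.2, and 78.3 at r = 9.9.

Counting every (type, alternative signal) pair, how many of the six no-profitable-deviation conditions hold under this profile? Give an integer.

Excellent (own payoff 78.3 − 4.2×9.9 = 36.72): to r=0 gives 15.9 → no gain ✓; to r=4.2 gives 63.6 − 4.2×4.2 = 45.96 → profitable ✗.
Mediocre (own payoff 15.9): to r=4.2 gives 63.6 − 10.6×4.2 = 19.08 → profitable ✗; to r=9.9 gives 78.3 − 10.6×9.9 = -26.64 → no gain ✓.
Good (own payoff 63.6 − 8.8×4.2 = 26.64): to r=0 gives 15.9 → no gain ✓; to r=9.9 gives 78.3 − 8.8×9.9 = -8.82 → no gain ✓.
4 of the 6 constraints hold; not an equilibrium.

4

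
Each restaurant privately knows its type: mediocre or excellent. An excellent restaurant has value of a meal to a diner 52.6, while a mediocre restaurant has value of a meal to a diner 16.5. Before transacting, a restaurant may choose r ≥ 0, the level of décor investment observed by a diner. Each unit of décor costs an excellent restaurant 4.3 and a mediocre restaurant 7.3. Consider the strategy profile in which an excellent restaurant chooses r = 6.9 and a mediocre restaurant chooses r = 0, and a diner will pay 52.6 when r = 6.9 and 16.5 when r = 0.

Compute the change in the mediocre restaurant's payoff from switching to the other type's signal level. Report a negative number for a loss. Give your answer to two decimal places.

Playing r = 0 the mediocre restaurant receives 16.5.
Deviating to r = 6.9 brings payment 52.6 at cost 7.3 × 6.9 = 50.37, netting 2.23.
Gain from deviating: 2.23 − 16.5 = -14.27.
The gain is negative, so the mediocre type's incentive-compatibility constraint is satisfied.

-14.27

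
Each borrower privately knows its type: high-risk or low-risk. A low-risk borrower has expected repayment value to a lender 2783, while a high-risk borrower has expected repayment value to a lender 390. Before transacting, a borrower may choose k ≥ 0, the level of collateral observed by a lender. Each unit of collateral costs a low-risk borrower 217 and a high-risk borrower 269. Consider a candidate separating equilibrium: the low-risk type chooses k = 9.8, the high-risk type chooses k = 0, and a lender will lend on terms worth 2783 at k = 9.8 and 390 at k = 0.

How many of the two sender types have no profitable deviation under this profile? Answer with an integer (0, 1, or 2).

2

Low-risk type: signal → 2783 − 217 × 9.8 = 656.4; deviate to 0 → 390. IC holds (656.4 ≥ 390).
High-risk type: stay at 0 → 390; mimic → 2783 − 269 × 9.8 = 146.8. IC holds (390 ≥ 146.8).
2 of 2 constraints hold, so this is a separating equilibrium.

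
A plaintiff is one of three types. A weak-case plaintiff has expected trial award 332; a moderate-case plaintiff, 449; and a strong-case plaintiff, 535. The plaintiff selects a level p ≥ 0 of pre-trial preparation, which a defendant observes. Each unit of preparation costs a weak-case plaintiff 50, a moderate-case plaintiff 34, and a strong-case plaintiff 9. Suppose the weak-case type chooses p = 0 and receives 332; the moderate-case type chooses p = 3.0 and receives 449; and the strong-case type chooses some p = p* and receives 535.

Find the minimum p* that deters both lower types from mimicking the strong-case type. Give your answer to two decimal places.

5.53

Moderate-case type (on-path payoff 449 − 34×3.0 = 347) won't mimic when 347 ≥ 535 − 34·p*, i.e. p* ≥ 5.53.
Weak-case type (on-path payoff 332) won't mimic when 332 ≥ 535 − 50·p*, i.e. p* ≥ 4.06.
Both must hold, so p* = max(4.06, 5.53) = 5.53. The moderate-case type's constraint binds.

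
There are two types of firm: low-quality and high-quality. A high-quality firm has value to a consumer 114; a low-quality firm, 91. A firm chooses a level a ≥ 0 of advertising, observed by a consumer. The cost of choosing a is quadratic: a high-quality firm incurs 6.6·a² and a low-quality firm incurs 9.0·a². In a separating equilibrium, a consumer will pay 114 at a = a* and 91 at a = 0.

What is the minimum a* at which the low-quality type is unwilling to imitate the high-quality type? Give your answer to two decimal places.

The low-quality type at a = 0 receives 91; imitating at a* yields 114 − 9.0·a*².
Indifference: 91 = 114 − 9.0·a*², so a*² = (114 − 91) / 9.0 ≈ 2.5556.
a* = √2.5556 ≈ 1.60.

1.60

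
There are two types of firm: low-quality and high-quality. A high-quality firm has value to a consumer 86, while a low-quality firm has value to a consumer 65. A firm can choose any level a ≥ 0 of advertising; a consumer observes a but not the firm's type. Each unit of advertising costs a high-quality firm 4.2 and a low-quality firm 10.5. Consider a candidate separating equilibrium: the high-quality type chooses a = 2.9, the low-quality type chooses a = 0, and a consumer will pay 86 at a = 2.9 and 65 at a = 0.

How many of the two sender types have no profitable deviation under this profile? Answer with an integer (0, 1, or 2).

2

Low-quality type: stay at 0 → 65; mimic → 86 − 10.5 × 2.9 = 55.55. IC holds (65 ≥ 55.55).
High-quality type: signal → 86 − 4.2 × 2.9 = 73.82; deviate to 0 → 65. IC holds (73.82 ≥ 65).
2 of 2 constraints hold, so this is a separating equilibrium.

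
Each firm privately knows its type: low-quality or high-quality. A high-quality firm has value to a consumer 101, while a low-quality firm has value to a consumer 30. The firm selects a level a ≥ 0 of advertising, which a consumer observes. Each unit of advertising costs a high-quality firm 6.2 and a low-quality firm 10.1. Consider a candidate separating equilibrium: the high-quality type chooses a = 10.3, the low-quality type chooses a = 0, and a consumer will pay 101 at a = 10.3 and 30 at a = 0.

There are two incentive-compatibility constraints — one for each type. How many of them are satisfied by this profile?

2

High-quality type: signal → 101 − 6.2 × 10.3 = 37.14; deviate to 0 → 30. IC holds (37.14 ≥ 30).
Low-quality type: stay at 0 → 30; mimic → 101 − 10.1 × 10.3 = -3.03. IC holds (30 ≥ -3.03).
2 of 2 constraints hold, so this is a separating equilibrium.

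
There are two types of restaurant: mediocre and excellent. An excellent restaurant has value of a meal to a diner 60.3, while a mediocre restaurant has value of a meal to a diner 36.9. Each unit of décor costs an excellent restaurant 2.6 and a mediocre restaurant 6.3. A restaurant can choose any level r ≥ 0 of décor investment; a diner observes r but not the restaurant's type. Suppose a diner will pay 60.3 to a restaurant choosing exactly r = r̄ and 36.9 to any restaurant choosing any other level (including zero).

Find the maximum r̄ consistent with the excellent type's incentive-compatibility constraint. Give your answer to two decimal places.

9.00

Choosing r̄ yields the excellent type 60.3 − 2.6·r̄; choosing zero yields 36.9.
The excellent type is indifferent at 60.3 − 2.6·r̄ = 36.9, i.e. r̄ = (60.3 − 36.9) / 2.6 = 9.00.
For any r̄ above 9.00 the excellent type would rather pool at zero, so separation collapses.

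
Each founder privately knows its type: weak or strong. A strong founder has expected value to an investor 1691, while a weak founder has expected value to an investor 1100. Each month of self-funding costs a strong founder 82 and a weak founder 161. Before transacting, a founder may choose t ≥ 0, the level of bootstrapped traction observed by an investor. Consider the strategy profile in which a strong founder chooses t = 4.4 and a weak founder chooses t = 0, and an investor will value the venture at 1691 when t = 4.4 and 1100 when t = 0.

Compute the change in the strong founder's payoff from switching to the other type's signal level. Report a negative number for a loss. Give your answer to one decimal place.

Playing t = 4.4 the strong founder receives 1691 − 82 × 4.4 = 1330.2.
Deviating to t = 0 yields 1100 instead.
Gain from deviating: 1100 − 1330.2 = -230.2.
The gain is negative, so the strong type's incentive-compatibility constraint is satisfied.

-230.2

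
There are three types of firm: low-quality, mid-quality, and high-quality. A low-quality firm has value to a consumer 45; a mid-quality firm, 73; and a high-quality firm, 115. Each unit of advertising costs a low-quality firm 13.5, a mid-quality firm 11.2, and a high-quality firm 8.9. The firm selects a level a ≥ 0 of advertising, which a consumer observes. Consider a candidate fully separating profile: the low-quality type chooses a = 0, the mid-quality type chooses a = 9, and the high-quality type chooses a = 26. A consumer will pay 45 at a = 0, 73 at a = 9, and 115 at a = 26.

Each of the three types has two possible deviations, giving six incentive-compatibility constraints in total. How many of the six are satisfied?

3

Mid-quality (own payoff 73 − 11.2×9 = -27.8): to a=0 gives 45 → profitable ✗; to a=26 gives 115 − 11.2×26 = -176.2 → no gain ✓.
Low-quality (own payoff 45): to a=9 gives 73 − 13.5×9 = -48.5 → no gain ✓; to a=26 gives 115 − 13.5×26 = -236 → no gain ✓.
High-quality (own payoff 115 − 8.9×26 = -116.4): to a=0 gives 45 → profitable ✗; to a=9 gives 73 − 8.9×9 = -7.1 → profitable ✗.
3 of the 6 constraints hold; not an equilibrium.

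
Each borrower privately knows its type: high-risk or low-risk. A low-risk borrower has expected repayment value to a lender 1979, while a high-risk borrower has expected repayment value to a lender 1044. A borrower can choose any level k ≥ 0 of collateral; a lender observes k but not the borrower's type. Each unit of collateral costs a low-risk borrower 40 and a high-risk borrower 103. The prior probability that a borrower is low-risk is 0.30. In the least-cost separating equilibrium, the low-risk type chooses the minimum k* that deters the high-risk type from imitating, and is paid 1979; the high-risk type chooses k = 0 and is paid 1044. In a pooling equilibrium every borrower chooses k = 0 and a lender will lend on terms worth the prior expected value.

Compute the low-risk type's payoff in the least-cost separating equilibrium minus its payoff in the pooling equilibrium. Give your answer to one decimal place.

291.4

Least-cost separating signal: k* solves 1044 = 1979 − 103·k*, so k* = (1979 − 1044)/103 ≈ 9.0777.
Low-risk type's separating payoff: 1979 − 40 × k* = 1979 − 40 × (1979 − 1044)/103 = 1979 − 37400/103 ≈ 1615.893.
Pooling payoff: 0.30 × 1979 + 0.70 × 1044 = 1324.5.
Difference: 1615.893 − 1324.5 = 291.393, i.e. 291.4 to one decimal place.
The low-risk type prefers to separate.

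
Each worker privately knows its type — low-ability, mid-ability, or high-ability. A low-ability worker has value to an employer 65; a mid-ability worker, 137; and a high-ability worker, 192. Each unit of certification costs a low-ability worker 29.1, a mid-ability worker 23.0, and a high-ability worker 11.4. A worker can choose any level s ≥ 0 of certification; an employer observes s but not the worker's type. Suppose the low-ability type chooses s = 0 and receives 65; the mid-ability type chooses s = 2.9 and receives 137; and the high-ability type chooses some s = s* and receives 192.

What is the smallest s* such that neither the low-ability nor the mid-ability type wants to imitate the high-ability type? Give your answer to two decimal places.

5.29

Low-ability type (on-path payoff 65) won't mimic when 65 ≥ 192 − 29.1·s*, i.e. s* ≥ 4.36.
Mid-ability type (on-path payoff 137 − 23.0×2.9 = 70.3) won't mimic when 70.3 ≥ 192 − 23.0·s*, i.e. s* ≥ 5.29.
Both must hold, so s* = max(4.36, 5.29) = 5.29. The mid-ability type's constraint binds.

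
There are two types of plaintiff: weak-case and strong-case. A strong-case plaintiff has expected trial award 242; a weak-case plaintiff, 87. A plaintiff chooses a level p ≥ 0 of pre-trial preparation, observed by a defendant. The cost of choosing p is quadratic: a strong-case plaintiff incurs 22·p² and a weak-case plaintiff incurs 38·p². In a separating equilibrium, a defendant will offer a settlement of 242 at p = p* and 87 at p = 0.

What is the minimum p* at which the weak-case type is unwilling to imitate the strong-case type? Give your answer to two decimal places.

The weak-case type at p = 0 receives 87; imitating at p* yields 242 − 38·p*².
Indifference: 87 = 242 − 38·p*², so p*² = (242 − 87) / 38 ≈ 4.0789.
p* = √4.0789 ≈ 2.02.

2.02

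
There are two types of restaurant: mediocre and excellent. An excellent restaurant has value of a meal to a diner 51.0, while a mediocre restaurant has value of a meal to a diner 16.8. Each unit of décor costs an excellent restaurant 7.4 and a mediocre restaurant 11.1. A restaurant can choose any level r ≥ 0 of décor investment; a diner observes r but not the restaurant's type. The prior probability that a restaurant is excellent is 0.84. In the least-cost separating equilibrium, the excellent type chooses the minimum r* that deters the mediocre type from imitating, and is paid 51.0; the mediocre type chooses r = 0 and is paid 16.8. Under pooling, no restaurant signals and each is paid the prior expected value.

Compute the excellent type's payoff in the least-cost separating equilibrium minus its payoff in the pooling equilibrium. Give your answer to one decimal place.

-17.3

Least-cost separating signal: r* solves 16.8 = 51.0 − 11.1·r*, so r* = (51.0 − 16.8)/11.1 ≈ 3.0811.
Excellent type's separating payoff: 51.0 − 7.4 × r* = 51.0 − 7.4 × (51.0 − 16.8)/11.1 = 51.0 − 253.08/11.1 = 28.2.
Pooling payoff: 0.84 × 51.0 + 0.16 × 16.8 = 45.528.
Difference: 28.2 − 45.528 = -17.328, i.e. -17.3 to one decimal place.
The excellent type would prefer the pooling outcome.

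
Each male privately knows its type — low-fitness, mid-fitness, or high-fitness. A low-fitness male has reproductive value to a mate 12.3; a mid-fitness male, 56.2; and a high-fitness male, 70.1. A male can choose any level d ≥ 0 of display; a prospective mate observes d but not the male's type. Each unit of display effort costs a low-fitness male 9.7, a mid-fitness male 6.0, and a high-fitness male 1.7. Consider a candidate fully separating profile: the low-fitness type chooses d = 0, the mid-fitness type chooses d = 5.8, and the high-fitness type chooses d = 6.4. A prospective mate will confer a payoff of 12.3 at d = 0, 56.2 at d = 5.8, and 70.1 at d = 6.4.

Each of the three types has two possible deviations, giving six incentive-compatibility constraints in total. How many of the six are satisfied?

5

High-fitness (own payoff 70.1 − 1.7×6.4 = 59.22): to d=0 gives 12.3 → no gain ✓; to d=5.8 gives 56.2 − 1.7×5.8 = 46.34 → no gain ✓.
Low-fitness (own payoff 12.3): to d=5.8 gives 56.2 − 9.7×5.8 = -0.06 → no gain ✓; to d=6.4 gives 70.1 − 9.7×6.4 = 8.02 → no gain ✓.
Mid-fitness (own payoff 56.2 − 6.0×5.8 = 21.4): to d=0 gives 12.3 → no gain ✓; to d=6.4 gives 70.1 − 6.0×6.4 = 31.7 → profitable ✗.
5 of the 6 constraints hold; not an equilibrium.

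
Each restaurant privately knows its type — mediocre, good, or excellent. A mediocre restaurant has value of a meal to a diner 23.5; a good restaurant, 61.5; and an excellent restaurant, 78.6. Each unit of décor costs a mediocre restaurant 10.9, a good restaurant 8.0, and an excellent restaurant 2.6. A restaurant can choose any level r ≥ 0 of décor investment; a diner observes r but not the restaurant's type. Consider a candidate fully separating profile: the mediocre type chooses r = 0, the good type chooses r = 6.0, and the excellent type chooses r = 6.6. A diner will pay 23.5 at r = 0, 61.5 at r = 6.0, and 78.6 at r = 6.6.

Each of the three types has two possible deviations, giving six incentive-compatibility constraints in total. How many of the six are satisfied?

4

Good (own payoff 61.5 − 8.0×6.0 = 13.5): to r=0 gives 23.5 → profitable ✗; to r=6.6 gives 78.6 − 8.0×6.6 = 25.8 → profitable ✗.
Mediocre (own payoff 23.5): to r=6.0 gives 61.5 − 10.9×6.0 = -3.9 → no gain ✓; to r=6.6 gives 78.6 − 10.9×6.6 = 6.66 → no gain ✓.
Excellent (own payoff 78.6 − 2.6×6.6 = 61.44): to r=0 gives 23.5 → no gain ✓; to r=6.0 gives 61.5 − 2.6×6.0 = 45.9 → no gain ✓.
4 of the 6 constraints hold; not an equilibrium.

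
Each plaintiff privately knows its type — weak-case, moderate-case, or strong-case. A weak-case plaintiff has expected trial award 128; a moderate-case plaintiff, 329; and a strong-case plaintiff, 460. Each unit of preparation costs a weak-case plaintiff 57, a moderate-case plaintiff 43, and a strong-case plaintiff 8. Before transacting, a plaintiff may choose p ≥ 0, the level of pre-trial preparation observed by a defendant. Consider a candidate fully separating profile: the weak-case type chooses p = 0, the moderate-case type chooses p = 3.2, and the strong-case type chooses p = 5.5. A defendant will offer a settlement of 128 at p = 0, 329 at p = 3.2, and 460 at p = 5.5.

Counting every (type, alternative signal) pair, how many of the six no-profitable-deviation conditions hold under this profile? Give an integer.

Moderate-case (own payoff 329 − 43×3.2 = 191.4): to p=0 gives 128 → no gain ✓; to p=5.5 gives 460 − 43×5.5 = 223.5 → profitable ✗.
Weak-case (own payoff 128): to p=3.2 gives 329 − 57×3.2 = 146.6 → profitable ✗; to p=5.5 gives 460 − 57×5.5 = 146.5 → profitable ✗.
Strong-case (own payoff 460 − 8×5.5 = 416): to p=0 gives 128 → no gain ✓; to p=3.2 gives 329 − 8×3.2 = 303.4 → no gain ✓.
3 of the 6 constraints hold; not an equilibrium.

3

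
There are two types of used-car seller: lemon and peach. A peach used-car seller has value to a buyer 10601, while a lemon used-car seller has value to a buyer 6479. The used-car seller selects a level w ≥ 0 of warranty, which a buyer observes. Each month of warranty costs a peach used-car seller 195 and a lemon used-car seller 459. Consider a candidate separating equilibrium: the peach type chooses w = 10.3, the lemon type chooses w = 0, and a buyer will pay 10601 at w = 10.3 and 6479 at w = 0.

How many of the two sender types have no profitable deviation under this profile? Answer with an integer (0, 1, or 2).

2

Peach type: signal → 10601 − 195 × 10.3 = 8592.5; deviate to 0 → 6479. IC holds (8592.5 ≥ 6479).
Lemon type: stay at 0 → 6479; mimic → 10601 − 459 × 10.3 = 5873.3. IC holds (6479 ≥ 5873.3).
2 of 2 constraints hold, so this is a separating equilibrium.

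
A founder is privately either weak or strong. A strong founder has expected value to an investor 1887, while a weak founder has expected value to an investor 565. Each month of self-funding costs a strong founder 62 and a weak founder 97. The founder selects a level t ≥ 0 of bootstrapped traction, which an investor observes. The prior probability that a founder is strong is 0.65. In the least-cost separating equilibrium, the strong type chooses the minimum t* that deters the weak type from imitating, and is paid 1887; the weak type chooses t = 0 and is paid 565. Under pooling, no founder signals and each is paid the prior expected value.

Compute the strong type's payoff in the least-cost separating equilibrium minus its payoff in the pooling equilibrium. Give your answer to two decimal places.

Least-cost separating signal: t* solves 565 = 1887 − 97·t*, so t* = (1887 − 565)/97 ≈ 13.6289.
Strong type's separating payoff: 1887 − 62 × t* = 1887 − 62 × (1887 − 565)/97 = 1887 − 81964/97 ≈ 1042.0103.
Pooling payoff: 0.65 × 1887 + 0.35 × 565 = 1424.3.
Difference: 1042.0103 − 1424.3 = -382.2897, i.e. -382.29 to two decimal places.
The strong type would prefer the pooling outcome.

-382.29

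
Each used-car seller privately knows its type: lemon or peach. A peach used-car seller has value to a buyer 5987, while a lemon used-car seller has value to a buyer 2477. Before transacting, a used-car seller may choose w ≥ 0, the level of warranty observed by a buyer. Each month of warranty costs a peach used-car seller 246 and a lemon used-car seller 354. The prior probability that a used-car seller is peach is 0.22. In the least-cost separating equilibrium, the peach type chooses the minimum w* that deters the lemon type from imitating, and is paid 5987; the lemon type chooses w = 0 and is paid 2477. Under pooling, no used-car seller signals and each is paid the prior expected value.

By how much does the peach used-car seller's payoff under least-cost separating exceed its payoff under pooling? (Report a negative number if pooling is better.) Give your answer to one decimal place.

298.6

Least-cost separating signal: w* solves 2477 = 5987 − 354·w*, so w* = (5987 − 2477)/354 ≈ 9.9153.
Peach type's separating payoff: 5987 − 246 × w* = 5987 − 246 × (5987 − 2477)/354 = 5987 − 863460/354 ≈ 3547.847.
Pooling payoff: 0.22 × 5987 + 0.78 × 2477 = 3249.2.
Difference: 3547.847 − 3249.2 = 298.647, i.e. 298.6 to one decimal place.
The peach type prefers to separate.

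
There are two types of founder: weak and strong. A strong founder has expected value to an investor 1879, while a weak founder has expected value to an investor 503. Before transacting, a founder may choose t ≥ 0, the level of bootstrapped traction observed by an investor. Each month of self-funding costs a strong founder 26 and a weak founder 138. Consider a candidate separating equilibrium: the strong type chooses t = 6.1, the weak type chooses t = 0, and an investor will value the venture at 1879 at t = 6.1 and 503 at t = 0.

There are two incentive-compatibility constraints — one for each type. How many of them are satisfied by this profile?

1

Strong type: signal → 1879 − 26 × 6.1 = 1720.4; deviate to 0 → 503. IC holds (1720.4 ≥ 503).
Weak type: stay at 0 → 503; mimic → 1879 − 138 × 6.1 = 1037.2. IC fails (503 < 1037.2).
1 of 2 constraints hold, so this profile is not an equilibrium.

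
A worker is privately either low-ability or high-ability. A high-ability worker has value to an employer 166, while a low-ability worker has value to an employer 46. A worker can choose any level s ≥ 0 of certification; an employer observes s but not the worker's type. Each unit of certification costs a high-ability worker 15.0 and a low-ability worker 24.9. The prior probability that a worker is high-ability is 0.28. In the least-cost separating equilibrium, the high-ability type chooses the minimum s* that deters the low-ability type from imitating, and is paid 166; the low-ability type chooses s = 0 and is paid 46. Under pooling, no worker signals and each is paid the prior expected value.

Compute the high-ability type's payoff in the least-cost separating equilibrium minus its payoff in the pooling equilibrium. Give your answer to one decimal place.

Least-cost separating signal: s* solves 46 = 166 − 24.9·s*, so s* = (166 − 46)/24.9 ≈ 4.8193.
High-ability type's separating payoff: 166 − 15.0 × s* = 166 − 15.0 × (166 − 46)/24.9 = 166 − 1800/24.9 ≈ 93.711.
Pooling payoff: 0.28 × 166 + 0.72 × 46 = 79.6.
Difference: 93.711 − 79.6 = 14.111, i.e. 14.1 to one decimal place.
The high-ability type prefers to separate.

14.1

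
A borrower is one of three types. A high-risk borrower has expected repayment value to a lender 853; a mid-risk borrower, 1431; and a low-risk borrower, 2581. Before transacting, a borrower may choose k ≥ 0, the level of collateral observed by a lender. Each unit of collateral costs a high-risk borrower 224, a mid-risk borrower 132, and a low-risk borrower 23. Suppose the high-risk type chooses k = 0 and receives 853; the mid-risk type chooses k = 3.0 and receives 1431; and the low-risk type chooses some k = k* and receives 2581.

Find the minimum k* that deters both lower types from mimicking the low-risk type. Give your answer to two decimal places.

High-risk type (on-path payoff 853) won't mimic when 853 ≥ 2581 − 224·k*, i.e. k* ≥ 7.71.
Mid-risk type (on-path payoff 1431 − 132×3.0 = 1035) won't mimic when 1035 ≥ 2581 − 132·k*, i.e. k* ≥ 11.71.
Both must hold, so k* = max(7.71, 11.71) = 11.71. The mid-risk type's constraint binds.

11.71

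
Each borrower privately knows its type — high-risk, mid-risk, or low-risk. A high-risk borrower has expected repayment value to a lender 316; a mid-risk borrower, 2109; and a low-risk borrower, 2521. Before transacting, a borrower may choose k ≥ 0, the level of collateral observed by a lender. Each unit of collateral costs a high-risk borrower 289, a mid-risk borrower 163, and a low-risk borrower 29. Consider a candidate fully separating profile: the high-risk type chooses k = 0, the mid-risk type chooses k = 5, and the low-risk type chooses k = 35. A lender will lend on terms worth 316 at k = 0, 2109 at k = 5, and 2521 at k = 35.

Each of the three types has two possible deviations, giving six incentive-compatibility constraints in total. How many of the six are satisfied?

High-risk (own payoff 316): to k=5 gives 2109 − 289×5 = 664 → profitable ✗; to k=35 gives 2521 − 289×35 = -7594 → no gain ✓.
Low-risk (own payoff 2521 − 29×35 = 1506): to k=0 gives 316 → no gain ✓; to k=5 gives 2109 − 29×5 = 1964 → profitable ✗.
Mid-risk (own payoff 2109 − 163×5 = 1294): to k=0 gives 316 → no gain ✓; to k=35 gives 2521 − 163×35 = -3184 → no gain ✓.
4 of the 6 constraints hold; not an equilibrium.

4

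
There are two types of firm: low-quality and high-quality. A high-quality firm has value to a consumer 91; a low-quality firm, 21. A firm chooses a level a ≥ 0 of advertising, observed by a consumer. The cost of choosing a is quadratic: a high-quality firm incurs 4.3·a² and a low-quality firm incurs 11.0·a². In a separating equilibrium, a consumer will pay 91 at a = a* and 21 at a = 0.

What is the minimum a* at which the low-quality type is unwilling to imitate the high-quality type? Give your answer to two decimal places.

The low-quality type at a = 0 receives 21; imitating at a* yields 91 − 11.0·a*².
Indifference: 21 = 91 − 11.0·a*², so a*² = (91 − 21) / 11.0 ≈ 6.3636.
a* = √6.3636 ≈ 2.52.

2.52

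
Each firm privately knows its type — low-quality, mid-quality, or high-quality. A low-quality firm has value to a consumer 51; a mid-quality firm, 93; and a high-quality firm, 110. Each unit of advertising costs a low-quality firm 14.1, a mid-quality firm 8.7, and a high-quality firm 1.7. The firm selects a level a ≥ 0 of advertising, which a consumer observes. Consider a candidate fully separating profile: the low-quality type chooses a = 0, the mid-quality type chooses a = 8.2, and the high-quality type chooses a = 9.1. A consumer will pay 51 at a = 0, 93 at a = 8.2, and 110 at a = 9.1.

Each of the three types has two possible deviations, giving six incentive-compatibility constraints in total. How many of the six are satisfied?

High-quality (own payoff 110 − 1.7×9.1 = 94.53): to a=0 gives 51 → no gain ✓; to a=8.2 gives 93 − 1.7×8.2 = 79.06 → no gain ✓.
Mid-quality (own payoff 93 − 8.7×8.2 = 21.66): to a=0 gives 51 → profitable ✗; to a=9.1 gives 110 − 8.7×9.1 = 30.83 → profitable ✗.
Low-quality (own payoff 51): to a=8.2 gives 93 − 14.1×8.2 = -22.62 → no gain ✓; to a=9.1 gives 110 − 14.1×9.1 = -18.31 → no gain ✓.
4 of the 6 constraints hold; not an equilibrium.

4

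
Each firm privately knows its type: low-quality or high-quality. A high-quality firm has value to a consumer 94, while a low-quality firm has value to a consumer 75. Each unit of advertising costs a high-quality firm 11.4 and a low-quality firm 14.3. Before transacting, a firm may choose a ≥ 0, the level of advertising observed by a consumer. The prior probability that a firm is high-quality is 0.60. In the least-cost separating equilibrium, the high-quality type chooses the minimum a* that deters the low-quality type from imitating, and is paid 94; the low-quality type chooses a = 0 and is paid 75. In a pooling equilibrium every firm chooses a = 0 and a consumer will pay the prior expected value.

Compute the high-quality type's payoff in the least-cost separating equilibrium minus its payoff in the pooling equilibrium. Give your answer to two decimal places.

Least-cost separating signal: a* solves 75 = 94 − 14.3·a*, so a* = (94 − 75)/14.3 ≈ 1.3287.
High-quality type's separating payoff: 94 − 11.4 × a* = 94 − 11.4 × (94 − 75)/14.3 = 94 − 216.6/14.3 ≈ 78.8531.
Pooling payoff: 0.60 × 94 + 0.40 × 75 = 86.4.
Difference: 78.8531 − 86.4 = -7.5469, i.e. -7.55 to two decimal places.
The high-quality type would prefer the pooling outcome.

-7.55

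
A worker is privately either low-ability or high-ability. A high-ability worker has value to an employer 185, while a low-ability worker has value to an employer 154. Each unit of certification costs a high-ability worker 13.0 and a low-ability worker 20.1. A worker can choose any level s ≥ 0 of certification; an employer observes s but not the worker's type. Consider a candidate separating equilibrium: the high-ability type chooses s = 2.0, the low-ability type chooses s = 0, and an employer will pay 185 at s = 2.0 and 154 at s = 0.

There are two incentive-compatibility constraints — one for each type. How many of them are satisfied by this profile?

High-ability type: signal → 185 − 13.0 × 2.0 = 159; deviate to 0 → 154. IC holds (159 ≥ 154).
Low-ability type: stay at 0 → 154; mimic → 185 − 20.1 × 2.0 = 144.8. IC holds (154 ≥ 144.8).
2 of 2 constraints hold, so this is a separating equilibrium.

2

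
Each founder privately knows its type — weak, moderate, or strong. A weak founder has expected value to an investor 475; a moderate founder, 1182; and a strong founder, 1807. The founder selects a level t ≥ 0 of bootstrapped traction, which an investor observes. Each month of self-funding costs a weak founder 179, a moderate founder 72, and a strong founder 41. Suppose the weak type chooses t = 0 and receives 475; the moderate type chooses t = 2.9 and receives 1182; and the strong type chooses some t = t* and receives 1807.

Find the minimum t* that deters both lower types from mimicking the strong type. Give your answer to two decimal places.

Weak type (on-path payoff 475) won't mimic when 475 ≥ 1807 − 179·t*, i.e. t* ≥ 7.44.
Moderate type (on-path payoff 1182 − 72×2.9 = 973.2) won't mimic when 973.2 ≥ 1807 − 72·t*, i.e. t* ≥ 11.58.
Both must hold, so t* = max(7.44, 11.58) = 11.58. The moderate type's constraint binds.

11.58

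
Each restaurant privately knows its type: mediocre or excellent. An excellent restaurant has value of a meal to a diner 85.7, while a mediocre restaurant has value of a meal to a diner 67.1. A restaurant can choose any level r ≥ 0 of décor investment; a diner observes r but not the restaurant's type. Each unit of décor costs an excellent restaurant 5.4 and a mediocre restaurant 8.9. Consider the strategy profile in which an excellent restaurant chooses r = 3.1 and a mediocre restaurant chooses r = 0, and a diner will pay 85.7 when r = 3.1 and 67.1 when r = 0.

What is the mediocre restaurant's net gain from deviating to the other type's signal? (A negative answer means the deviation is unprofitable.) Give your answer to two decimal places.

Playing r = 0 the mediocre restaurant receives 67.1.
Deviating to r = 3.1 brings payment 85.7 at cost 8.9 × 3.1 = 27.59, netting 58.11.
Gain from deviating: 58.11 − 67.1 = -8.99.
The gain is negative, so the mediocre type's incentive-compatibility constraint is satisfied.

-8.99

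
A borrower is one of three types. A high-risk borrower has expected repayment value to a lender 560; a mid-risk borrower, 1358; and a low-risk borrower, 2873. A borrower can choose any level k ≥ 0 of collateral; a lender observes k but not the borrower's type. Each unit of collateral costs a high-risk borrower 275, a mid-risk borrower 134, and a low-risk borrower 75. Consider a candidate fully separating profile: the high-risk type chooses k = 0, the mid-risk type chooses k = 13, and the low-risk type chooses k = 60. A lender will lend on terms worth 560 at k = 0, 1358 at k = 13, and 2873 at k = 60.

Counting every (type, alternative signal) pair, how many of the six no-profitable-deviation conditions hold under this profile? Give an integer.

Mid-risk (own payoff 1358 − 134×13 = -384): to k=0 gives 560 → profitable ✗; to k=60 gives 2873 − 134×60 = -5167 → no gain ✓.
High-risk (own payoff 560): to k=13 gives 1358 − 275×13 = -2217 → no gain ✓; to k=60 gives 2873 − 275×60 = -13627 → no gain ✓.
Low-risk (own payoff 2873 − 75×60 = -1627): to k=0 gives 560 → profitable ✗; to k=13 gives 1358 − 75×13 = 383 → profitable ✗.
3 of the 6 constraints hold; not an equilibrium.

3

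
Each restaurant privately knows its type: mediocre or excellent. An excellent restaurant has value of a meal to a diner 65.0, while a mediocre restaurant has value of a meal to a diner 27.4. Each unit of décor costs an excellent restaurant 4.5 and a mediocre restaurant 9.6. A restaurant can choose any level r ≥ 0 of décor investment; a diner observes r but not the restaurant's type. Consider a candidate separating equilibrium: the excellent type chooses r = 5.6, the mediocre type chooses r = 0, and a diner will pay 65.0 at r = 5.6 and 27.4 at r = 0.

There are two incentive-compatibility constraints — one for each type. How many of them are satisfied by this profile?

2

Mediocre type: stay at 0 → 27.4; mimic → 65.0 − 9.6 × 5.6 = 11.24. IC holds (27.4 ≥ 11.24).
Excellent type: signal → 65.0 − 4.5 × 5.6 = 39.8; deviate to 0 → 27.4. IC holds (39.8 ≥ 27.4).
2 of 2 constraints hold, so this is a separating equilibrium.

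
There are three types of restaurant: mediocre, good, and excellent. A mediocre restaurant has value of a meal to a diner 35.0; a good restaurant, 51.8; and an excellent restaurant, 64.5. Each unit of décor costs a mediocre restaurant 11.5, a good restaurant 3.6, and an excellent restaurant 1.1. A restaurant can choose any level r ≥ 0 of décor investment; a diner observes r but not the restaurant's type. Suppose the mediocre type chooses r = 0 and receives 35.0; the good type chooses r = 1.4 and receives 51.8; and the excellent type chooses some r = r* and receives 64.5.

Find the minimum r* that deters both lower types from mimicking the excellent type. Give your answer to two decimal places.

Mediocre type (on-path payoff 35.0) won't mimic when 35.0 ≥ 64.5 − 11.5·r*, i.e. r* ≥ 2.57.
Good type (on-path payoff 51.8 − 3.6×1.4 = 46.76) won't mimic when 46.76 ≥ 64.5 − 3.6·r*, i.e. r* ≥ 4.93.
Both must hold, so r* = max(2.57, 4.93) = 4.93. The good type's constraint binds.

4.93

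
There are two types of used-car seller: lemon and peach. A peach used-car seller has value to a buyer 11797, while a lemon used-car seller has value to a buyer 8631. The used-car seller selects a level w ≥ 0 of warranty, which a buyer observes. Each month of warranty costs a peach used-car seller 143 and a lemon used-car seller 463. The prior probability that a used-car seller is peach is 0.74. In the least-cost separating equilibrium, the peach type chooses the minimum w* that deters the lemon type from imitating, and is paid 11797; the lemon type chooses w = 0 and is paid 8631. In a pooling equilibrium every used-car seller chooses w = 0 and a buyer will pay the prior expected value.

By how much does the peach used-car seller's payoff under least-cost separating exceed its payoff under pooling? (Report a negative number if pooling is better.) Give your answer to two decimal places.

-154.68

Least-cost separating signal: w* solves 8631 = 11797 − 463·w*, so w* = (11797 − 8631)/463 ≈ 6.8380.
Peach type's separating payoff: 11797 − 143 × w* = 11797 − 143 × (11797 − 8631)/463 = 11797 − 452738/463 ≈ 10819.1641.
Pooling payoff: 0.74 × 11797 + 0.26 × 8631 = 10973.84.
Difference: 10819.1641 − 10973.84 = -154.6759, i.e. -154.68 to two decimal places.
The peach type would prefer the pooling outcome.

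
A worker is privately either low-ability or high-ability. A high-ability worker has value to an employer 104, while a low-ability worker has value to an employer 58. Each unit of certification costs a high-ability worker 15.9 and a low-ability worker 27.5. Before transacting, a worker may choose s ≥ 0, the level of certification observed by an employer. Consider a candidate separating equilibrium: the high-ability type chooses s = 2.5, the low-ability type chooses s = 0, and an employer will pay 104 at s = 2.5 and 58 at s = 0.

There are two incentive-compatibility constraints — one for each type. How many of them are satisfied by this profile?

High-ability type: signal → 104 − 15.9 × 2.5 = 64.25; deviate to 0 → 58. IC holds (64.25 ≥ 58).
Low-ability type: stay at 0 → 58; mimic → 104 − 27.5 × 2.5 = 35.25. IC holds (58 ≥ 35.25).
2 of 2 constraints hold, so this is a separating equilibrium.

2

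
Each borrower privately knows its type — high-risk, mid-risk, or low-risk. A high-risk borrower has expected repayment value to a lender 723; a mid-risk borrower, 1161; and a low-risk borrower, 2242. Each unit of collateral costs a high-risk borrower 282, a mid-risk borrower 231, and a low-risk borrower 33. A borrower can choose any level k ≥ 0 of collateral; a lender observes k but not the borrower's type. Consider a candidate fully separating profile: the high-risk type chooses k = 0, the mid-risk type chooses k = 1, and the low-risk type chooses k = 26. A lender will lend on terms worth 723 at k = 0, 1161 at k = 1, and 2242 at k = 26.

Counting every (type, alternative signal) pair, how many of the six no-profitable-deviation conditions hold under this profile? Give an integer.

Low-risk (own payoff 2242 − 33×26 = 1384): to k=0 gives 723 → no gain ✓; to k=1 gives 1161 − 33×1 = 1128 → no gain ✓.
High-risk (own payoff 723): to k=1 gives 1161 − 282×1 = 879 → profitable ✗; to k=26 gives 2242 − 282×26 = -5090 → no gain ✓.
Mid-risk (own payoff 1161 − 231×1 = 930): to k=0 gives 723 → no gain ✓; to k=26 gives 2242 − 231×26 = -3764 → no gain ✓.
5 of the 6 constraints hold; not an equilibrium.

5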